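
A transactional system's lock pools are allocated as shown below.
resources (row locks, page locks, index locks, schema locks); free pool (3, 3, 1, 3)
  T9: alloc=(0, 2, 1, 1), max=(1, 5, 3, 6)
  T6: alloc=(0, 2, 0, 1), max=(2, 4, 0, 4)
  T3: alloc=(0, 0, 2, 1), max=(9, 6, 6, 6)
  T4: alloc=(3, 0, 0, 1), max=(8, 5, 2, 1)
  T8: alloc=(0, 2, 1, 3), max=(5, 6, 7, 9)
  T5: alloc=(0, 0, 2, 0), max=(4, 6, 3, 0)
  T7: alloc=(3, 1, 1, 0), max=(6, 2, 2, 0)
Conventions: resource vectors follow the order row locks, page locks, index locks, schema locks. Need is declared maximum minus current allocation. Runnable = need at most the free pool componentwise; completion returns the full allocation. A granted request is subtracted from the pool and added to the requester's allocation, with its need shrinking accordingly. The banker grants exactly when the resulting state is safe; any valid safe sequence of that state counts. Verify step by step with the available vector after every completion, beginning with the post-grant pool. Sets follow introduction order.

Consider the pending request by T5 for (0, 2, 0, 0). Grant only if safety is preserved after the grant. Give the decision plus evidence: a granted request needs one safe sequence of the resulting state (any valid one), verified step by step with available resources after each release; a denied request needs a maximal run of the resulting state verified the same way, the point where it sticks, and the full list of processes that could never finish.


GRANT — the state after the grant stays safe, e.g. via T7, T6, T5, T4, T3, T9, T8.
Key observation: the transfer keeps a workable pool ((3, 1, 1, 3)); T7 starts the safe sequence.
Step-by-step check of the post-grant state:
  pool = (3, 1, 1, 3)
  run T7 (needs (3, 1, 1, 0), free (3, 1, 1, 3)); after release of (3, 1, 1, 0) the pool is (6, 2, 2, 3)
  run T6 (needs (2, 2, 0, 3), free (6, 2, 2, 3)); after release of (0, 2, 0, 1) the pool is (6, 4, 2, 4)
  run T5 (needs (4, 4, 1, 0), free (6, 4, 2, 4)); after release of (0, 2, 2, 0) the pool is (6, 6, 4, 4)
  run T4 (needs (5, 5, 2, 0), free (6, 6, 4, 4)); after release of (3, 0, 0, 1) the pool is (9, 6, 4, 5)
  run T3 (needs (9, 6, 4, 5), free (9, 6, 4, 5)); after release of (0, 0, 2, 1) the pool is (9, 6, 6, 6)
  run T9 (needs (1, 3, 2, 5), free (9, 6, 6, 6)); after release of (0, 2, 1, 1) the pool is (9, 8, 7, 7)
  run T8 (needs (5, 4, 6, 6), free (9, 8, 7, 7)); after release of (0, 2, 1, 3) the pool is (9, 10, 8, 10)


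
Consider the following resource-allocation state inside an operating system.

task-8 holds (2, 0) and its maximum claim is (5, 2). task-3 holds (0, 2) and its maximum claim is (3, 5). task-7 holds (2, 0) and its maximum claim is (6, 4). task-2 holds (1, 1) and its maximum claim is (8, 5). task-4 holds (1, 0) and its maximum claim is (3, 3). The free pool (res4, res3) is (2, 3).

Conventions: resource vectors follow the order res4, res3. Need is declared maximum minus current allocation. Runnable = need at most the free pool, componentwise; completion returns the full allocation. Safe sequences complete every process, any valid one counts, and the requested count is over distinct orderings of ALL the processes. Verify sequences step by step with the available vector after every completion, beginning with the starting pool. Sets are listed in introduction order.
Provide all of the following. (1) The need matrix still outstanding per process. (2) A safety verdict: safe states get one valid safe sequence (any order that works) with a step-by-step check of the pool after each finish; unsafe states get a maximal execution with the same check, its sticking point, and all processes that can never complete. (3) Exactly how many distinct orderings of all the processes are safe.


(1) Outstanding need per process (order res4, res3):
  task-8: (3, 2)
  task-3: (3, 3)
  task-7: (4, 4)
  task-2: (7, 4)
  task-4: (2, 3)
(2) SAFE, for example via the order task-4, task-3, task-8, task-7, task-2.
Key observation: reading the order forward, task-4 is the first process whose need (2, 3) meets the free pool (2, 3) exactly on a resource it requests.
Check, step by step:
  pool = (2, 3)
  task-4 needs (2, 3) <= (2, 3) -> finishes; pool += (1, 0) = (3, 3)
  task-3 needs (3, 3) <= (3, 3) -> finishes; pool += (0, 2) = (3, 5)
  task-8 needs (3, 2) <= (3, 5) -> finishes; pool += (2, 0) = (5, 5)
  task-7 needs (4, 4) <= (5, 5) -> finishes; pool += (2, 0) = (7, 5)
  task-2 needs (7, 4) <= (7, 5) -> finishes; pool += (1, 1) = (8, 6)
(3) Precisely 2 of the possible complete orderings are safe sequences.


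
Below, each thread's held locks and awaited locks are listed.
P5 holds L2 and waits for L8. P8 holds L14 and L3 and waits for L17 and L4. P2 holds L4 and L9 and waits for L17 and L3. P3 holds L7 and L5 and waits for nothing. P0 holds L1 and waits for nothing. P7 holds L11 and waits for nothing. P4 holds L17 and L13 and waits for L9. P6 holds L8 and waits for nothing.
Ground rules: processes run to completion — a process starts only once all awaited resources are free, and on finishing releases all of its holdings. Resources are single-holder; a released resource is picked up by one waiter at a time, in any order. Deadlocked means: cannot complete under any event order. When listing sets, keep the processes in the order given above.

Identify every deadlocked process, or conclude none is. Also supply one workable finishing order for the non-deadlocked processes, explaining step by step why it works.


The deadlocked set is P8, P2 and P4.
Key observation: the loop P8 -> P2 -> P8 blocks itself forever; P4 is caught in further circular waits.
The rest can finish in the order P7, P0, P3, P6, P5.
Check, step by step:
  P7: no waits; runs immediately, freeing L11
  P0: no waits; runs immediately, freeing L1
  P3: no waits; runs immediately, freeing L7 and L5
  P6: no waits; runs immediately, freeing L8
  P5 waits on L8 — all released -> runs and releases L2


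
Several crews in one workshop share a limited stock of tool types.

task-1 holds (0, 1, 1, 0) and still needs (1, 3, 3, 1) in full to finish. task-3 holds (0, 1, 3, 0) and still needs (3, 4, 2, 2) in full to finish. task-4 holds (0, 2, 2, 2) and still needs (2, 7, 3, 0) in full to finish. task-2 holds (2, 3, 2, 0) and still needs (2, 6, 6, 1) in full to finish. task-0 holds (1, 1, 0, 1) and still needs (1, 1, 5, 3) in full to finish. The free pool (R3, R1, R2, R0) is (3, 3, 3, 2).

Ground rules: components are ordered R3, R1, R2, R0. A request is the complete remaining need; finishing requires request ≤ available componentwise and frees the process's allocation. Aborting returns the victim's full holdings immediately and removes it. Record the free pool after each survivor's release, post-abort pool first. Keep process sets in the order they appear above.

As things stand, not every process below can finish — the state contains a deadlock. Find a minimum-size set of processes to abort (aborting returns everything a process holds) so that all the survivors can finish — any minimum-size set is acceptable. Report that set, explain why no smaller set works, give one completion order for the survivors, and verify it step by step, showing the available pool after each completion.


Abort task-0.
Key observation: before aborting task-0, task-2 was permanently blocked — no order could ever run it; afterwards it completes at step 3.
No smaller set exists: with zero aborts the deadlock remains.
Survivors finish in the order: task-1, task-3, task-2, task-4. Verifying each step (pool after the aborts first):
  pool = (4, 4, 3, 3)
  run task-1 (needs (1, 3, 3, 1), free (4, 4, 3, 3)); after release of (0, 1, 1, 0) the pool is (4, 5, 4, 3)
  run task-3 (needs (3, 4, 2, 2), free (4, 5, 4, 3)); after release of (0, 1, 3, 0) the pool is (4, 6, 7, 3)
  run task-2 (needs (2, 6, 6, 1), free (4, 6, 7, 3)); after release of (2, 3, 2, 0) the pool is (6, 9, 9, 3)
  run task-4 (needs (2, 7, 3, 0), free (6, 9, 9, 3)); after release of (0, 2, 2, 2) the pool is (6, 11, 11, 5)


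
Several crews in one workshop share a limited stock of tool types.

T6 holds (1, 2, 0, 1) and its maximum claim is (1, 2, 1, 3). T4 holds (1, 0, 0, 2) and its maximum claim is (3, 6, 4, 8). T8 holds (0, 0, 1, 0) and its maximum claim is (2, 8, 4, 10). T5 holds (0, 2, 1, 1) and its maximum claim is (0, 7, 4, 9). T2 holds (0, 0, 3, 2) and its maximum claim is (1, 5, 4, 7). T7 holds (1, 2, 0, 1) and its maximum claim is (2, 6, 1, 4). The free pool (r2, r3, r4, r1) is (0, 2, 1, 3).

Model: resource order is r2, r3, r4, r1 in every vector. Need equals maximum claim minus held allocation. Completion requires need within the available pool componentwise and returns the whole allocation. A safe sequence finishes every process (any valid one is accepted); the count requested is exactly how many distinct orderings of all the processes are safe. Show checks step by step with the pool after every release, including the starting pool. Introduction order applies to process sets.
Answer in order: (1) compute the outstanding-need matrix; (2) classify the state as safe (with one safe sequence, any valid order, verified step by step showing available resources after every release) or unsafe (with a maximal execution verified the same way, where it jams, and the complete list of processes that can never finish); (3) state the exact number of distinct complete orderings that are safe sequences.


(1) Need matrix, components ordered r2, r3, r4, r1:
  T6: (0, 0, 1, 2)
  T4: (2, 6, 4, 6)
  T8: (2, 8, 3, 10)
  T5: (0, 5, 3, 8)
  T2: (1, 5, 1, 5)
  T7: (1, 4, 1, 3)
(2) The state is SAFE; one workable sequence: T6, T7, T2, T4, T5, T8.
Key observation: T6 is the earliest step where a requested resource binds exactly: need (0, 0, 1, 2), pool (0, 2, 1, 3) at its turn.
Check, step by step:
  pool = (0, 2, 1, 3)
  run T6 (needs (0, 0, 1, 2), free (0, 2, 1, 3)); after release of (1, 2, 0, 1) the pool is (1, 4, 1, 4)
  run T7 (needs (1, 4, 1, 3), free (1, 4, 1, 4)); after release of (1, 2, 0, 1) the pool is (2, 6, 1, 5)
  run T2 (needs (1, 5, 1, 5), free (2, 6, 1, 5)); after release of (0, 0, 3, 2) the pool is (2, 6, 4, 7)
  run T4 (needs (2, 6, 4, 6), free (2, 6, 4, 7)); after release of (1, 0, 0, 2) the pool is (3, 6, 4, 9)
  run T5 (needs (0, 5, 3, 8), free (3, 6, 4, 9)); after release of (0, 2, 1, 1) the pool is (3, 8, 5, 10)
  run T8 (needs (2, 8, 3, 10), free (3, 8, 5, 10)); after release of (0, 0, 1, 0) the pool is (3, 8, 6, 10)
(3) Precisely 1 of the possible complete orderings is a safe sequence.


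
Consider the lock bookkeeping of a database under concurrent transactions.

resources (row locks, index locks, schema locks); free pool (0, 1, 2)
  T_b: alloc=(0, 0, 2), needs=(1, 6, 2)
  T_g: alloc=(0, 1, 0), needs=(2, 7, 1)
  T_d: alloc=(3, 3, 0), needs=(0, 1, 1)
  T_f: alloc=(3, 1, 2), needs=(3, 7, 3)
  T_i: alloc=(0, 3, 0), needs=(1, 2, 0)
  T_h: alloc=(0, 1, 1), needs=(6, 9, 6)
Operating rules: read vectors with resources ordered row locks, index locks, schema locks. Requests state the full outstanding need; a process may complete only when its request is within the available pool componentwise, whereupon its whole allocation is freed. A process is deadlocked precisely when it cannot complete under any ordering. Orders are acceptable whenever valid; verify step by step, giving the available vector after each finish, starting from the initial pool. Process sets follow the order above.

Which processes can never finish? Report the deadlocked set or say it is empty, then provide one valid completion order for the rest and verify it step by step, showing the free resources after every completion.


No process is deadlocked.
Key observation: T_d can run right away; the returned allocation unlocks the remaining processes in turn.
The rest can finish in the order T_d, T_i, T_b, T_g, T_f, T_h. Verifying each step:
  pool = (0, 1, 2)
  T_d needs (0, 1, 1) <= (0, 1, 2) -> finishes; pool += (3, 3, 0) = (3, 4, 2)
  T_i needs (1, 2, 0) <= (3, 4, 2) -> finishes; pool += (0, 3, 0) = (3, 7, 2)
  T_b needs (1, 6, 2) <= (3, 7, 2) -> finishes; pool += (0, 0, 2) = (3, 7, 4)
  T_g needs (2, 7, 1) <= (3, 7, 4) -> finishes; pool += (0, 1, 0) = (3, 8, 4)
  T_f needs (3, 7, 3) <= (3, 8, 4) -> finishes; pool += (3, 1, 2) = (6, 9, 6)
  T_h needs (6, 9, 6) <= (6, 9, 6) -> finishes; pool += (0, 1, 1) = (6, 10, 7)


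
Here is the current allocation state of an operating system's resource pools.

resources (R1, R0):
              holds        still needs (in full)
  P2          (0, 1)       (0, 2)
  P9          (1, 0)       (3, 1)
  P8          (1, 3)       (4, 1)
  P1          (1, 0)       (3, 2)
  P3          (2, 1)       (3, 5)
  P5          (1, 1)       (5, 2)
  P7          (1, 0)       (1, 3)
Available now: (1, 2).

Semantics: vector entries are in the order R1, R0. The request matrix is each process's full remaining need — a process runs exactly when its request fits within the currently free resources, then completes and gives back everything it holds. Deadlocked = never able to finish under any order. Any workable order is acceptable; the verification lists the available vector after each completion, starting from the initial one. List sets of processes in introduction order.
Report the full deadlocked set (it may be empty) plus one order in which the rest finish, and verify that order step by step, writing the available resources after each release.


The deadlocked set is P9, P8, P1, P3 and P5.
Key observation: R1 is the bottleneck — with P2, P7 done the pool holds (2, 3), short of every remaining need.
One completion order for the rest: P2, P7. Verifying each step:
  pool = (1, 2)
  P2 needs (0, 2) <= (1, 2) -> finishes; pool += (0, 1) = (1, 3)
  P7 needs (1, 3) <= (1, 3) -> finishes; pool += (1, 0) = (2, 3)
None of the blocked processes ever fits:
  P9 cannot run: need (3, 1) vs free (2, 3) (insufficient R1)
  P8 cannot run: need (4, 1) vs free (2, 3) (insufficient R1)
  P1 cannot run: need (3, 2) vs free (2, 3) (insufficient R1)
  P3 cannot run: need (3, 5) vs free (2, 3) (insufficient R1 and R0)
  P5 cannot run: need (5, 2) vs free (2, 3) (insufficient R1)


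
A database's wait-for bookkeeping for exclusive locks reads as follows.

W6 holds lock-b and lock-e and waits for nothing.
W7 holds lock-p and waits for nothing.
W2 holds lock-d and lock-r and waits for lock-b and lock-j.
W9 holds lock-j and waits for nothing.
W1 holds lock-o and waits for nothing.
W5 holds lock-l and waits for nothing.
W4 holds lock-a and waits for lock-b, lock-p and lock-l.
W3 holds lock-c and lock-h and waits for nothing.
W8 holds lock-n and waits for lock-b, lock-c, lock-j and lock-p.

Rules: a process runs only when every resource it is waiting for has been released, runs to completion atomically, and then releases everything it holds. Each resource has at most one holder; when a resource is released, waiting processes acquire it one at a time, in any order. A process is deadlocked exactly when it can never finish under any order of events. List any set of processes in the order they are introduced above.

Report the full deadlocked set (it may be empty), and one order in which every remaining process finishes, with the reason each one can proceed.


Nothing here is deadlocked.
Key observation: the waits form no ring: some process can always run, and its releases unblock the others one by one.
The rest can finish in the order W3, W6, W9, W7, W1, W5, W8, W4, W2.
Step-by-step check:
  W3 waits on nothing -> runs at once and releases lock-c and lock-h
  W6 waits on nothing -> runs at once and releases lock-b and lock-e
  W9 waits on nothing -> runs at once and releases lock-j
  W7 waits on nothing -> runs at once and releases lock-p
  W1 waits on nothing -> runs at once and releases lock-o
  W5 waits on nothing -> runs at once and releases lock-l
  W8: everything it awaited (lock-b, lock-c, lock-j and lock-p) is free; runs, freeing lock-n
  W4: everything it awaited (lock-b, lock-p and lock-l) is free; runs, freeing lock-a
  W2: everything it awaited (lock-b and lock-j) is free; runs, freeing lock-d and lock-r


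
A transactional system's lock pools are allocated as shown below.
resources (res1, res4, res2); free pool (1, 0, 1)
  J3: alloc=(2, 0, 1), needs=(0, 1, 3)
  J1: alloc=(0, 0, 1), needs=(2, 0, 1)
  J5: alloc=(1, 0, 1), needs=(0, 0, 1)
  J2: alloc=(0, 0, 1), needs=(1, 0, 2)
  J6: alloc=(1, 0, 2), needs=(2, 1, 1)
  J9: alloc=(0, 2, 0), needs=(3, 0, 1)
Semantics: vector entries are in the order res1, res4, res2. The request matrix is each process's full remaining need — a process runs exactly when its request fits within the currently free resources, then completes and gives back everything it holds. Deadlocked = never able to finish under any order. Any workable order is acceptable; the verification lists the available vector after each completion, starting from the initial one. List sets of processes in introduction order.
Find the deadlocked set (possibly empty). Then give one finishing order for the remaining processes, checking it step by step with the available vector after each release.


Deadlocked set: J3, J6 and J9.
Key observation: after J5, J1, J2 the pool peaks at (2, 0, 4), and each blocked process is short somewhere: J3 on res4; J6 on res4; J9 on res1.
One completion order for the rest: J5, J1, J2. Check, step by step:
  pool = (1, 0, 1)
  J5: need (0, 0, 1) fits (1, 0, 1); releases (1, 0, 1), pool now (2, 0, 2)
  J1: need (2, 0, 1) fits (2, 0, 2); releases (0, 0, 1), pool now (2, 0, 3)
  J2: need (1, 0, 2) fits (2, 0, 3); releases (0, 0, 1), pool now (2, 0, 4)
None of the blocked processes ever fits:
  J3 cannot run: need (0, 1, 3) vs free (2, 0, 4) (insufficient res4)
  J6 cannot run: need (2, 1, 1) vs free (2, 0, 4) (insufficient res4)
  J9 cannot run: need (3, 0, 1) vs free (2, 0, 4) (insufficient res1)


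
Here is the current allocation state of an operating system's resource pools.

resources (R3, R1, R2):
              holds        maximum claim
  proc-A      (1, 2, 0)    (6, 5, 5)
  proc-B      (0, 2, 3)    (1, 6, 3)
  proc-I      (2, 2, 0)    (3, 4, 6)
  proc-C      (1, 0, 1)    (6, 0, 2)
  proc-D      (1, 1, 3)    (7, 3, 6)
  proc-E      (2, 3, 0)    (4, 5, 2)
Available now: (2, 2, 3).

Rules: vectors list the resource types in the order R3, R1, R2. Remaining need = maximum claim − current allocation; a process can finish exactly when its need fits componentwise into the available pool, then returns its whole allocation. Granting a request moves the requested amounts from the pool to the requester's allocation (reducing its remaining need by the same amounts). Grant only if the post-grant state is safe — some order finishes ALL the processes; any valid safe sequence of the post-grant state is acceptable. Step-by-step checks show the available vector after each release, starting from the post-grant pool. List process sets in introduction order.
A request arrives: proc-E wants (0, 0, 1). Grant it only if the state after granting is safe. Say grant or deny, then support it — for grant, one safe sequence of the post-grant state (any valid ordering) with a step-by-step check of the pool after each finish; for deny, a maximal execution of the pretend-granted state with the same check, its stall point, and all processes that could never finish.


GRANT: granting preserves safety; a valid post-grant sequence is proc-E, proc-B, proc-I, proc-C, proc-D, proc-A.
Key observation: granting shrinks the pool to (2, 2, 2), yet proc-E still fits and the chain goes through.
Step-by-step check of the post-grant state:
  pool = (2, 2, 2)
  run proc-E (needs (2, 2, 1), free (2, 2, 2)); after release of (2, 3, 1) the pool is (4, 5, 3)
  run proc-B (needs (1, 4, 0), free (4, 5, 3)); after release of (0, 2, 3) the pool is (4, 7, 6)
  run proc-I (needs (1, 2, 6), free (4, 7, 6)); after release of (2, 2, 0) the pool is (6, 9, 6)
  run proc-C (needs (5, 0, 1), free (6, 9, 6)); after release of (1, 0, 1) the pool is (7, 9, 7)
  run proc-D (needs (6, 2, 3), free (7, 9, 7)); after release of (1, 1, 3) the pool is (8, 10, 10)
  run proc-A (needs (5, 3, 5), free (8, 10, 10)); after release of (1, 2, 0) the pool is (9, 12, 10)


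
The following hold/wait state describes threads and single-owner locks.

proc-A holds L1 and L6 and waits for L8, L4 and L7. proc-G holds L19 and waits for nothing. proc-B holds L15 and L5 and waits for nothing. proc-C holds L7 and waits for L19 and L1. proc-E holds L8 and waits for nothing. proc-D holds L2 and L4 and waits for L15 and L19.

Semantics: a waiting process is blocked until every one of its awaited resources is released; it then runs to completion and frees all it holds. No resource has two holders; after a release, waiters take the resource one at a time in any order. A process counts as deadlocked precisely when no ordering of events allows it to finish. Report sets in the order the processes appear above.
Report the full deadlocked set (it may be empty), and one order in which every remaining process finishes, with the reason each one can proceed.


Deadlocked set: proc-A and proc-C.
Key observation: nobody on the ring proc-A -> proc-C -> proc-A can start until another member finishes, which never happens; no other process is dragged down with it.
The rest can finish in the order proc-B, proc-G, proc-D, proc-E.
Walking it through:
  proc-B: no waits; runs immediately, freeing L15 and L5
  proc-G: no waits; runs immediately, freeing L19
  proc-D: everything it awaited (L15 and L19) is free; runs, freeing L2 and L4
  proc-E: no waits; runs immediately, freeing L8


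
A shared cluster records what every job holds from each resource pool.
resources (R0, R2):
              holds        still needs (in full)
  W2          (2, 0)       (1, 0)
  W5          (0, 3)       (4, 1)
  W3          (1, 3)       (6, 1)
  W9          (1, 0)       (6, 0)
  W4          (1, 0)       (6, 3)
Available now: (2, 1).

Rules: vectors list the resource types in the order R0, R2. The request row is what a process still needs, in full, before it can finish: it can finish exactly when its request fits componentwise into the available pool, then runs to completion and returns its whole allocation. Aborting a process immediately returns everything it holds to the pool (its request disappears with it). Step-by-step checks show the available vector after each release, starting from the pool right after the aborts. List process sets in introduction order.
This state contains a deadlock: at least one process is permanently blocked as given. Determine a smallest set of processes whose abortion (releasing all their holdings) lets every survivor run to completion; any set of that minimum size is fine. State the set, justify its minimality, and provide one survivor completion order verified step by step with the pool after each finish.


The answer: abort W9 and W4.
Key observation: W3 could never have finished before the abort; with (2, 0) returned by W9 and W4, it fits at step 3.
Minimality, checking each single-abort alternative: W2 alone leaves W3 blocked (short on R0); W5 alone leaves W3 blocked (short on R0); W3 alone leaves W9 blocked (short on R0); W9 alone leaves W3 blocked (short on R0); W4 alone leaves W3 blocked (short on R0).
One survivor order: W5, W2, W3. Check, step by step (post-abort pool first):
  pool = (4, 1)
  W5 needs (4, 1) <= (4, 1) -> finishes; pool += (0, 3) = (4, 4)
  W2 needs (1, 0) <= (4, 4) -> finishes; pool += (2, 0) = (6, 4)
  W3 needs (6, 1) <= (6, 4) -> finishes; pool += (1, 3) = (7, 7)


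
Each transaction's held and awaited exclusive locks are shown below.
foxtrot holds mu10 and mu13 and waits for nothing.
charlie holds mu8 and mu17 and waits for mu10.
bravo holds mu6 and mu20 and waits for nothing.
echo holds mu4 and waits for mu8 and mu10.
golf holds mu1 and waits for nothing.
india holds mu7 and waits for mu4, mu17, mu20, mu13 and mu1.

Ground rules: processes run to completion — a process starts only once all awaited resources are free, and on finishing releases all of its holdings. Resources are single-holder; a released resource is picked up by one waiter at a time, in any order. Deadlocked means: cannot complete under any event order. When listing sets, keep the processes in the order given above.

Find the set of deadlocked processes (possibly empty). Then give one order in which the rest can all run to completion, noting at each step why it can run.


Nothing here is deadlocked.
Key observation: although several processes wait, no cycle exists — each chain bottoms out at a free runner.
A valid finishing order for the others: foxtrot, charlie, golf, bravo, echo, india.
Verifying each step:
  foxtrot: no waits; runs immediately, freeing mu10 and mu13
  run charlie (all its waits — mu10 — are resolved); releases mu8 and mu17
  golf: no waits; runs immediately, freeing mu1
  bravo: no waits; runs immediately, freeing mu6 and mu20
  run echo (all its waits — mu8 and mu10 — are resolved); releases mu4
  run india (all its waits — mu4, mu17, mu20, mu13 and mu1 — are resolved); releases mu7


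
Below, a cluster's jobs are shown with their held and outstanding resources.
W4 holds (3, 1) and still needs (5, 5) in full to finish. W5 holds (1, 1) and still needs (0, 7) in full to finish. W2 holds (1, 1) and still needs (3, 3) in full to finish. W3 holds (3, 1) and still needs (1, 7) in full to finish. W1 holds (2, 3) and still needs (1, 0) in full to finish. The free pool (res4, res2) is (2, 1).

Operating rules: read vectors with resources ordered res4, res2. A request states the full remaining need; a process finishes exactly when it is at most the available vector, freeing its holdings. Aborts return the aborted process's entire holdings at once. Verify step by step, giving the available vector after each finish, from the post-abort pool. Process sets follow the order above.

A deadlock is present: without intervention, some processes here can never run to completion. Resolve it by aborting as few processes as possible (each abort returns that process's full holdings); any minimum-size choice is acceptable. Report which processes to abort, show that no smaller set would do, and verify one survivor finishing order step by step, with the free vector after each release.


The answer: abort W3.
Key observation: the returned (3, 1) from W3 is what brings W5 — unrunnable before, under any order — into play at step 4.
Why nothing smaller works: aborting no one leaves the state deadlocked as given.
One survivor order: W1, W4, W2, W5. Verifying each step (post-abort pool first):
  pool = (5, 2)
  W1: need (1, 0) fits (5, 2); releases (2, 3), pool now (7, 5)
  W4: need (5, 5) fits (7, 5); releases (3, 1), pool now (10, 6)
  W2: need (3, 3) fits (10, 6); releases (1, 1), pool now (11, 7)
  W5: need (0, 7) fits (11, 7); releases (1, 1), pool now (12, 8)


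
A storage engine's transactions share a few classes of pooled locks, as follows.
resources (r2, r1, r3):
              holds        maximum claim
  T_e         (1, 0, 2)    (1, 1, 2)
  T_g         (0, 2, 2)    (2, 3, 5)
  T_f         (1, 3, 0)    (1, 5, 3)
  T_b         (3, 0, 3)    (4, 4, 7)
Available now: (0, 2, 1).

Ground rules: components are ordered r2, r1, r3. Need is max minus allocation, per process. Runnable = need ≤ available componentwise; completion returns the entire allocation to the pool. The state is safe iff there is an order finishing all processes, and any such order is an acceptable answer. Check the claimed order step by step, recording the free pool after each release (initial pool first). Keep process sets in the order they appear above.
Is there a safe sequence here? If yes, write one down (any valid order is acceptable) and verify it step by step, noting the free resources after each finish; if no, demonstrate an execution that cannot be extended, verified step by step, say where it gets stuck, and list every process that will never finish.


SAFE — a valid safe sequence is T_e, T_f, T_g, T_b.
Key observation: the first exact fit in this order is T_f — it needs (0, 2, 3) with (1, 2, 3) free, meeting a requested resource to the last unit.
Verifying each step:
  pool = (0, 2, 1)
  run T_e (needs (0, 1, 0), free (0, 2, 1)); after release of (1, 0, 2) the pool is (1, 2, 3)
  run T_f (needs (0, 2, 3), free (1, 2, 3)); after release of (1, 3, 0) the pool is (2, 5, 3)
  run T_g (needs (2, 1, 3), free (2, 5, 3)); after release of (0, 2, 2) the pool is (2, 7, 5)
  run T_b (needs (1, 4, 4), free (2, 7, 5)); after release of (3, 0, 3) the pool is (5, 7, 8)


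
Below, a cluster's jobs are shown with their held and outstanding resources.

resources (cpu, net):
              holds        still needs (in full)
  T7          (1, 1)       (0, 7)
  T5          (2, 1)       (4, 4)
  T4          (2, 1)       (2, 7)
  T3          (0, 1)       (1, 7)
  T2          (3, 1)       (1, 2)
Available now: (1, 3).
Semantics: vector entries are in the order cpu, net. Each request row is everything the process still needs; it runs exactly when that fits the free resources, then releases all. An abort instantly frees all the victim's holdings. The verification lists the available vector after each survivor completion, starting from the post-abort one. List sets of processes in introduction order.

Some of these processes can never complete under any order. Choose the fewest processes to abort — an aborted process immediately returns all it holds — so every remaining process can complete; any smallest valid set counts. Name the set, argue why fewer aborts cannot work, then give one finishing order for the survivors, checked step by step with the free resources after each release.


Minimum abort set: T7 and T3.
Key observation: the returned (1, 2) from T7 and T3 is what brings T4 — unrunnable before, under any order — into play at step 3.
No one abort is enough; case by case: T7 alone leaves T4 blocked (short on net); T5 alone leaves T7 blocked (short on net); T4 alone leaves T7 blocked (short on net); T3 alone leaves T7 blocked (short on net); T2 alone leaves T7 blocked (short on net).
One survivor order: T2, T5, T4. Walking it through (post-abort pool first):
  pool = (2, 5)
  T2: need (1, 2) fits (2, 5); releases (3, 1), pool now (5, 6)
  T5: need (4, 4) fits (5, 6); releases (2, 1), pool now (7, 7)
  T4: need (2, 7) fits (7, 7); releases (2, 1), pool now (9, 8)


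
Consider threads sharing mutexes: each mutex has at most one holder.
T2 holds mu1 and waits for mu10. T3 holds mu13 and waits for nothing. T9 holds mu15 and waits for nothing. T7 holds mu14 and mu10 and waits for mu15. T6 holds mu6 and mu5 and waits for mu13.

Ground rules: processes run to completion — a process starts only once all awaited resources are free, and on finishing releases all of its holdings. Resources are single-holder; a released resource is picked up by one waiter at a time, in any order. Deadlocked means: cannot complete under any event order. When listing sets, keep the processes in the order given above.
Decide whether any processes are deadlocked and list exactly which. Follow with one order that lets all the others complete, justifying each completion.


Nothing here is deadlocked.
Key observation: no waiting chain loops back on itself — every chain ends at a process that waits on nothing, so everyone eventually runs.
One completion order for the rest: T9, T7, T3, T6, T2.
Step-by-step check:
  T9: no waits; runs immediately, freeing mu15
  T7 waits on mu15 — all released -> runs and releases mu14 and mu10
  T3: no waits; runs immediately, freeing mu13
  T6 waits on mu13 — all released -> runs and releases mu6 and mu5
  T2 waits on mu10 — all released -> runs and releases mu1


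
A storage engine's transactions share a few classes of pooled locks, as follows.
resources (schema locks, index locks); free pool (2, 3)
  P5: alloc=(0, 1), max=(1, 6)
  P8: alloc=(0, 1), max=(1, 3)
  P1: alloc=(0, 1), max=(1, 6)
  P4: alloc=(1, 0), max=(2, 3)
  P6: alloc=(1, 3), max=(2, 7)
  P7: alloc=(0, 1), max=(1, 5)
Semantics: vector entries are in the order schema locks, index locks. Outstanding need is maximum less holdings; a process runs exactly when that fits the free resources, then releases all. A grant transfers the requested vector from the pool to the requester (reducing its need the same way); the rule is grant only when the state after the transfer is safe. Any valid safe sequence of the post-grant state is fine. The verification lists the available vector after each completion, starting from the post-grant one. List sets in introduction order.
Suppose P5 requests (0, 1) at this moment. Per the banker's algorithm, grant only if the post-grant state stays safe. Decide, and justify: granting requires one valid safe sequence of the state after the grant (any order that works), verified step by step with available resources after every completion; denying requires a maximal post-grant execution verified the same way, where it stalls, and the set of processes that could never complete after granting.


DENY — the pretend-granted state is unsafe.
Key observation: even finishing P8, P4 leaves just (3, 3) free — too little index locks for any of the remaining processes.
After a pretend grant, a maximal execution: P8, P4 — then nothing else fits. Step-by-step check:
  pool = (2, 2)
  run P8 (needs (1, 2), free (2, 2)); after release of (0, 1) the pool is (2, 3)
  run P4 (needs (1, 3), free (2, 3)); after release of (1, 0) the pool is (3, 3)
  P5 still needs (1, 4) but only (3, 3) is free — short on index locks
  P1 still needs (1, 5) but only (3, 3) is free — short on index locks
  P6 still needs (1, 4) but only (3, 3) is free — short on index locks
  P7 still needs (1, 4) but only (3, 3) is free — short on index locks
Had the request been granted, P5, P1, P6 and P7 could never finish.


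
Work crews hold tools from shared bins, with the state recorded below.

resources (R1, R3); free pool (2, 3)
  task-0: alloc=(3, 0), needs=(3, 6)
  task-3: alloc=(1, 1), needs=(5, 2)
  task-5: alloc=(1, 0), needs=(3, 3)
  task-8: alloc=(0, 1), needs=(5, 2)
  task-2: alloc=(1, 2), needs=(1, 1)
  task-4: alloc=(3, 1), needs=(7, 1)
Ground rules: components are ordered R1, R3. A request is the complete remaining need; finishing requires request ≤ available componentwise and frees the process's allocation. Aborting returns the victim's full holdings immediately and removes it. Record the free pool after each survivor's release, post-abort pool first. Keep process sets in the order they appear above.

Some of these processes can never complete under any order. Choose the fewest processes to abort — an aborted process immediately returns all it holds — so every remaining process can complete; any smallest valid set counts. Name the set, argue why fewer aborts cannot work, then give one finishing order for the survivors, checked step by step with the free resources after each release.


Minimum abort set: task-0.
Key observation: task-3 had no path to completion before; after the abort of task-0 ((3, 0) returned), step 1 is where it fits.
No smaller set exists: with zero aborts the deadlock remains.
The survivors complete as task-3, task-2, task-5, task-8, task-4. Step-by-step check (starting from the post-abort pool):
  pool = (5, 3)
  task-3 needs (5, 2) <= (5, 3) -> finishes; pool += (1, 1) = (6, 4)
  task-2 needs (1, 1) <= (6, 4) -> finishes; pool += (1, 2) = (7, 6)
  task-5 needs (3, 3) <= (7, 6) -> finishes; pool += (1, 0) = (8, 6)
  task-8 needs (5, 2) <= (8, 6) -> finishes; pool += (0, 1) = (8, 7)
  task-4 needs (7, 1) <= (8, 7) -> finishes; pool += (3, 1) = (11, 8)


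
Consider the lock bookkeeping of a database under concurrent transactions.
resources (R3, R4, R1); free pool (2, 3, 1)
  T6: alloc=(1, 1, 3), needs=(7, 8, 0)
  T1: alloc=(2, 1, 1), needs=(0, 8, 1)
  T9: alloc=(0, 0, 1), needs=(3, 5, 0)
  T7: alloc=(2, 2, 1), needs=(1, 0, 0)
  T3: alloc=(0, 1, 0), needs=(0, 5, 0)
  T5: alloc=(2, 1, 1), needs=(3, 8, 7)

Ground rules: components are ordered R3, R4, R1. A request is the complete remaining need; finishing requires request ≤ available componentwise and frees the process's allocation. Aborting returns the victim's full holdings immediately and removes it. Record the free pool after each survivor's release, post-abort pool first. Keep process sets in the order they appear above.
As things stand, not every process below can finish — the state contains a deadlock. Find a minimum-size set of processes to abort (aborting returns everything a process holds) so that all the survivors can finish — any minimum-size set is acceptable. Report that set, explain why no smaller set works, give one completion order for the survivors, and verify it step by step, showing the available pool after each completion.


Minimum abort set: T1 and T5.
Key observation: the deadlocked T6 becomes finishable only because T1 and T5 released (4, 2, 2); it completes at step 4 below.
No one abort is enough; case by case: T6 alone leaves T1 blocked (short on R4); T1 alone leaves T6 blocked (short on R3 and R4); T9 alone leaves T6 blocked (short on R3 and R4); T7 alone leaves T6 blocked (short on R3 and R4); T3 alone leaves T6 blocked (short on R3 and R4); T5 alone leaves T6 blocked (short on R3 and R4).
Survivors finish in the order: T9, T3, T7, T6. Walking it through (pool after the aborts first):
  pool = (6, 5, 3)
  T9 needs (3, 5, 0) <= (6, 5, 3) -> finishes; pool += (0, 0, 1) = (6, 5, 4)
  T3 needs (0, 5, 0) <= (6, 5, 4) -> finishes; pool += (0, 1, 0) = (6, 6, 4)
  T7 needs (1, 0, 0) <= (6, 6, 4) -> finishes; pool += (2, 2, 1) = (8, 8, 5)
  T6 needs (7, 8, 0) <= (8, 8, 5) -> finishes; pool += (1, 1, 3) = (9, 9, 8)


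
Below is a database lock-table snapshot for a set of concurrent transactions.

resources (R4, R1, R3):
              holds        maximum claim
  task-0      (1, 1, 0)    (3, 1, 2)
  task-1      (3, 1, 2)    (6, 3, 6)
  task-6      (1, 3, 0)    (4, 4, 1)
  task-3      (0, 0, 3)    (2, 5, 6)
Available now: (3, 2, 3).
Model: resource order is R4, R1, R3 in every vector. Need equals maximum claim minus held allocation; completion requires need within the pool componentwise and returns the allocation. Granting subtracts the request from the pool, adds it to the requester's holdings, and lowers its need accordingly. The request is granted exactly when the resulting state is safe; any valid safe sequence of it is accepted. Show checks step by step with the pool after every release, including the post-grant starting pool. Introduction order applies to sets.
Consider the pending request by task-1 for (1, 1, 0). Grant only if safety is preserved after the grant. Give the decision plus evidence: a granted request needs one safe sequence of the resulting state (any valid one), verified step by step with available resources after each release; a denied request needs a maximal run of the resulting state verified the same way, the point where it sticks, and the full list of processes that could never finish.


GRANT. The post-grant state is safe; one safe sequence: task-0, task-6, task-3, task-1.
Key observation: even at the reduced pool (2, 1, 3), task-0 fits immediately, so safety survives the grant.
Verifying the post-grant state step by step:
  pool = (2, 1, 3)
  task-0 needs (2, 0, 2) <= (2, 1, 3) -> finishes; pool += (1, 1, 0) = (3, 2, 3)
  task-6 needs (3, 1, 1) <= (3, 2, 3) -> finishes; pool += (1, 3, 0) = (4, 5, 3)
  task-3 needs (2, 5, 3) <= (4, 5, 3) -> finishes; pool += (0, 0, 3) = (4, 5, 6)
  task-1 needs (2, 1, 4) <= (4, 5, 6) -> finishes; pool += (4, 2, 2) = (8, 7, 8)


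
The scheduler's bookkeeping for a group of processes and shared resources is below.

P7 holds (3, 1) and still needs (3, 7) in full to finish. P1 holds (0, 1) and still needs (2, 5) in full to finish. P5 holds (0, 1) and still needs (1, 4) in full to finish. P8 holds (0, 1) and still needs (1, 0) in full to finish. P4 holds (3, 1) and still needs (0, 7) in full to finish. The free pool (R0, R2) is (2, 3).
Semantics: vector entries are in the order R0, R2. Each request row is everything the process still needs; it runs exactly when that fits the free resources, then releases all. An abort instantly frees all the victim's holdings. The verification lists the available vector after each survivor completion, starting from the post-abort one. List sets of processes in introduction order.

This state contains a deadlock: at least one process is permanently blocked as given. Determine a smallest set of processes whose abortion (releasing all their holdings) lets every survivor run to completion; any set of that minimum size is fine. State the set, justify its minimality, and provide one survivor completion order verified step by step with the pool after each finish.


Abort P4.
Key observation: P7 was stuck for good until P4 gave back (3, 1); in the order shown it finishes at step 4.
Minimality: the empty abort set fails — the state is deadlocked as it stands.
Survivors finish in the order: P5, P8, P1, P7. Check, step by step (pool after the aborts first):
  pool = (5, 4)
  P5: need (1, 4) fits (5, 4); releases (0, 1), pool now (5, 5)
  P8: need (1, 0) fits (5, 5); releases (0, 1), pool now (5, 6)
  P1: need (2, 5) fits (5, 6); releases (0, 1), pool now (5, 7)
  P7: need (3, 7) fits (5, 7); releases (3, 1), pool now (8, 8)
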